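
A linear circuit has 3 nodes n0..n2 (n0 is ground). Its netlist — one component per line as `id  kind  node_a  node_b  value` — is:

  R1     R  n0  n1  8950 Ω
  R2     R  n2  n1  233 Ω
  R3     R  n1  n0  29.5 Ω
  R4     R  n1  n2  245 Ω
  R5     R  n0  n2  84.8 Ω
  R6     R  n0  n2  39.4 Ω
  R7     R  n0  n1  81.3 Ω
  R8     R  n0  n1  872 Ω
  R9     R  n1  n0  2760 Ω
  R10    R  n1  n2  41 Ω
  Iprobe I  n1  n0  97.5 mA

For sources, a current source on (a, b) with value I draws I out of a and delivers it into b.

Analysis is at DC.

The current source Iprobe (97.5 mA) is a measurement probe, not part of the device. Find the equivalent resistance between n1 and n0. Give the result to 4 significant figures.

R_eq = 15.33 Ω

Element admittances at DC:
  Y(R1) = 0.0001117 S between n0,n1
  Y(R2) = 0.004292 S between n2,n1
  Y(R3) = 0.03390 S between n1,n0
  Y(R4) = 0.004082 S between n1,n2
  Y(R5) = 0.01179 S between n0,n2
  Y(R6) = 0.02538 S between n0,n2
  Y(R7) = 0.01230 S between n0,n1
  Y(R8) = 0.001147 S between n0,n1
  Y(R9) = 0.0003623 S between n1,n0
  Y(R10) = 0.02439 S between n1,n2
  Iprobe: injects 0.0975 A into n0 (from n1)
Assemble and solve the 2×2 MNA system:
  V(n1)=-1.495  V(n2)=-0.7002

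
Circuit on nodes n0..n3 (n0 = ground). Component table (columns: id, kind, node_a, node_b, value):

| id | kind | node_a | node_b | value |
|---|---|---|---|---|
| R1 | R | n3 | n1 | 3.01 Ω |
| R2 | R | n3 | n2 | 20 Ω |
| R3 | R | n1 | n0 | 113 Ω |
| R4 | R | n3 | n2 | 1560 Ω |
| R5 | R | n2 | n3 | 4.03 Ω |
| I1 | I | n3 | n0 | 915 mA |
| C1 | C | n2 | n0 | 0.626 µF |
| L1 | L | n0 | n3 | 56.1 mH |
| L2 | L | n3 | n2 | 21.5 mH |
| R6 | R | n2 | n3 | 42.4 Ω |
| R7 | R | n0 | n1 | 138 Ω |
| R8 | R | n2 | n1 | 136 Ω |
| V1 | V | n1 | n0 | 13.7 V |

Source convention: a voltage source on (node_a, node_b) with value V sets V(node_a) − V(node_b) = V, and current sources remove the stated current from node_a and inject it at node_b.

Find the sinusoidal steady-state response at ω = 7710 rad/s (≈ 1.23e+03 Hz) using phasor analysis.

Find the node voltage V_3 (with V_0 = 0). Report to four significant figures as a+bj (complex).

11.00-0.07886j V

MNA unknowns: 3 node voltages V₁..V_3 plus 1 source current (V1)
R1: Y=0.3322+0.000j on G[3,1]
R2: Y=0.05000+0.000j on G[3,2]
R3: Y=0.008850+0.000j on G[1,0]
R4: Y=0.0006410+0.000j on G[3,2]
R5: Y=0.2481+0.000j on G[2,3]
I1: z[3]−=0.915, z[0]+=0.915
C1: Y=0.000+0.004826j on G[2,0]
L1: Y=0.000-0.002312j on G[0,3]
L2: Y=0.000-0.006033j on G[3,2]
R6: Y=0.02358+0.000j on G[2,3]
R7: Y=0.007246+0.000j on G[0,1]
R8: Y=0.007353+0.000j on G[2,1]
V1: row V1−V0=13.7, i_V1 at 1,0
solve → V1=13.70+0.000j, V2=11.06-0.2379j, V3=11.00-0.07886j
aux → i_V1=-1.136-0.02795j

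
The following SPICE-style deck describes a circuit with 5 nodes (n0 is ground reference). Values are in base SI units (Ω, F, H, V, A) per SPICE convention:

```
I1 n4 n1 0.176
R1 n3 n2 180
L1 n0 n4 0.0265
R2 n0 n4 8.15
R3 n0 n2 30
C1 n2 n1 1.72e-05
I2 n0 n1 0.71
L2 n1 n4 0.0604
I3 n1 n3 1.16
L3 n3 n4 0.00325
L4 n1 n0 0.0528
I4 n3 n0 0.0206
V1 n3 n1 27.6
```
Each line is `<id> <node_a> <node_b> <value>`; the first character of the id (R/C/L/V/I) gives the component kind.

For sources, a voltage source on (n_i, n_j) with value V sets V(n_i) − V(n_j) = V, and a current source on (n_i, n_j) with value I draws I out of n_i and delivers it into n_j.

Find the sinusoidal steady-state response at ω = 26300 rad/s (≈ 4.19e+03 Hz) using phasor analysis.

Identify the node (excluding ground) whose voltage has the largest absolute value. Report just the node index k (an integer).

MNA unknowns: 4 node voltages V₁..V_4 plus 1 source current (V1)
I1: z[4]−=0.176, z[1]+=0.176
R1: Y=0.005556+0.000j on G[3,2]
L1: Y=0.000-0.001435j on G[0,4]
R2: Y=0.1227+0.000j on G[0,4]
R3: Y=0.03333+0.000j on G[0,2]
C1: Y=0.000+0.4524j on G[2,1]
I2: z[0]−=0.71, z[1]+=0.71
L2: Y=0.000-0.0006295j on G[1,4]
I3: z[1]−=1.16, z[3]+=1.16
L3: Y=0.000-0.01170j on G[3,4]
L4: Y=0.000-0.0007201j on G[1,0]
I4: z[3]−=0.0206, z[0]+=0.0206
V1: row V3−V1=27.6, i_V1 at 3,1
solve → V1=19.29+16.01j, V2=18.03+16.99j, V3=46.89+16.01j, V4=0.6789-4.494j
aux → i_V1=0.7391+0.5461j

3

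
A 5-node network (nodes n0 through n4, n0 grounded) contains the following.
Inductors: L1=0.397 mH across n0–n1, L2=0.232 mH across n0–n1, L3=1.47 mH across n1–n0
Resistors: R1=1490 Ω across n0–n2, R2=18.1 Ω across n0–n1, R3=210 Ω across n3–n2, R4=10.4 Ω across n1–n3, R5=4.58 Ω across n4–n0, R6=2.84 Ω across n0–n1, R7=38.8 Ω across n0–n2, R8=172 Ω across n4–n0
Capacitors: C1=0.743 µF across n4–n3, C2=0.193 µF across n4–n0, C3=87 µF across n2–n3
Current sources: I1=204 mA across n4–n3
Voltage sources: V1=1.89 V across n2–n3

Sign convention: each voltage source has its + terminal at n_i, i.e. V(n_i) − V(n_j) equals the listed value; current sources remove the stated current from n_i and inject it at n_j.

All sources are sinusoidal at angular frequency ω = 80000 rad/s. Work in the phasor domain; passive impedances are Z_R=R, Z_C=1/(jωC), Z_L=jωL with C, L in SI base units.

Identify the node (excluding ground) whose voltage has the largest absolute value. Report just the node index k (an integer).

Element admittances at ω=80000 rad/s:
  Y(L1) = 0.000-0.03149j S between n0,n1
  Y(R1) = 0.0006711+0.000j S between n0,n2
  Y(C1) = 0.000+0.05944j S between n4,n3
  I1: injects 0.204 A into n3 (from n4)
  Y(C2) = 0.000+0.01544j S between n4,n0
  Y(R2) = 0.05525+0.000j S between n0,n1
  Y(R3) = 0.004762+0.000j S between n3,n2
  Y(L2) = 0.000-0.05388j S between n0,n1
  Y(R4) = 0.09615+0.000j S between n1,n3
  Y(R5) = 0.2183+0.000j S between n4,n0
  Y(R6) = 0.3521+0.000j S between n0,n1
  Y(R7) = 0.02577+0.000j S between n0,n2
  Y(C3) = 0.000+6.960j S between n2,n3
  Y(R8) = 0.005814+0.000j S between n4,n0
  Y(L3) = 0.000-0.008503j S between n1,n0
  V1: constraint V(n2)−V(n3) = 1.89
Assemble and solve the 5×5 MNA system:
  V(n1)=0.1789-0.1129j  V(n2)=2.717-0.7658j  V(n3)=0.8267-0.7658j  V(n4)=-0.5702+0.4097j
  i(V1)=-0.08084-13.13j

2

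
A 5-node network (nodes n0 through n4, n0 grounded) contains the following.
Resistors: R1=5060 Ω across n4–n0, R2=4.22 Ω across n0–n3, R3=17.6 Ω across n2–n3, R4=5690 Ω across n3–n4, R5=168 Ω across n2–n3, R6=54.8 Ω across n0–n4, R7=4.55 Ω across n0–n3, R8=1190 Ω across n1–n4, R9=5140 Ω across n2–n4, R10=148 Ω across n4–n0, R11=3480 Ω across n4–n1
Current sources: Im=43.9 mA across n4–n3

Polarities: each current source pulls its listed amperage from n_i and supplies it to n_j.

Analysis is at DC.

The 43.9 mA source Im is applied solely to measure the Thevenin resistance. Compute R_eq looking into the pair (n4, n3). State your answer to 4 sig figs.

MNA unknowns: 4 node voltages V₁..V_4
R1: Y=0.0001976 on G[4,0]
R2: Y=0.2370 on G[0,3]
R3: Y=0.05682 on G[2,3]
R4: Y=0.0001757 on G[3,4]
R5: Y=0.005952 on G[2,3]
R6: Y=0.01825 on G[0,4]
R7: Y=0.2198 on G[0,3]
R8: Y=0.0008403 on G[1,4]
R9: Y=0.0001946 on G[2,4]
R10: Y=0.006757 on G[4,0]
R11: Y=0.0002874 on G[4,1]
Im: z[4]−=0.0439, z[3]+=0.0439
solve → V1=-1.715, V2=0.08906, V3=0.09465, V4=-1.715

R_eq = 41.23 Ω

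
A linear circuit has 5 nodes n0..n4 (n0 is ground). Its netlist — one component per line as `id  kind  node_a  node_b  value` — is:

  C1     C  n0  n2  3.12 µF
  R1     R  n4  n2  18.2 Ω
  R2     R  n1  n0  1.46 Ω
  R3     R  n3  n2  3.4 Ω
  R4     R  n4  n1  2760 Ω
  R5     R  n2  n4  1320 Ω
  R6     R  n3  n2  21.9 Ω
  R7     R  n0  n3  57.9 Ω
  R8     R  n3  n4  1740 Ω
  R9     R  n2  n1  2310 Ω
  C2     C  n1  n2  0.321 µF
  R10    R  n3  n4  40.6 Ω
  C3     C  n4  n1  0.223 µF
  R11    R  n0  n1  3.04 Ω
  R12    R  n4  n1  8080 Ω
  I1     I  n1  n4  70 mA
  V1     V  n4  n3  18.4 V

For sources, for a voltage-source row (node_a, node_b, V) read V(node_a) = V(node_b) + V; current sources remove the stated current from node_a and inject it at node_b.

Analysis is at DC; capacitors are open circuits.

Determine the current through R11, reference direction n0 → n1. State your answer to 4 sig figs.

0.01845 A

Element admittances at DC:
  Y(C1) = 0.000 S between n0,n2
  Y(R1) = 0.05495 S between n4,n2
  Y(R2) = 0.6849 S between n1,n0
  Y(R3) = 0.2941 S between n3,n2
  Y(R4) = 0.0003623 S between n4,n1
  Y(R5) = 0.0007576 S between n2,n4
  Y(R6) = 0.04566 S between n3,n2
  Y(R7) = 0.01727 S between n0,n3
  Y(R8) = 0.0005747 S between n3,n4
  Y(R9) = 0.0004329 S between n2,n1
  Y(C2) = 0.000 S between n1,n2
  Y(R10) = 0.02463 S between n3,n4
  Y(C3) = 0.000 S between n4,n1
  Y(R11) = 0.3289 S between n0,n1
  Y(R12) = 0.0001238 S between n4,n1
  I1: injects 0.07 A into n4 (from n1)
  V1: constraint V(n4)−V(n3) = 18.4
Assemble and solve the 5×5 MNA system:
  V(n1)=-0.05608  V(n2)=5.877  V(n3)=3.292  V(n4)=21.69
  i(V1)=-1.285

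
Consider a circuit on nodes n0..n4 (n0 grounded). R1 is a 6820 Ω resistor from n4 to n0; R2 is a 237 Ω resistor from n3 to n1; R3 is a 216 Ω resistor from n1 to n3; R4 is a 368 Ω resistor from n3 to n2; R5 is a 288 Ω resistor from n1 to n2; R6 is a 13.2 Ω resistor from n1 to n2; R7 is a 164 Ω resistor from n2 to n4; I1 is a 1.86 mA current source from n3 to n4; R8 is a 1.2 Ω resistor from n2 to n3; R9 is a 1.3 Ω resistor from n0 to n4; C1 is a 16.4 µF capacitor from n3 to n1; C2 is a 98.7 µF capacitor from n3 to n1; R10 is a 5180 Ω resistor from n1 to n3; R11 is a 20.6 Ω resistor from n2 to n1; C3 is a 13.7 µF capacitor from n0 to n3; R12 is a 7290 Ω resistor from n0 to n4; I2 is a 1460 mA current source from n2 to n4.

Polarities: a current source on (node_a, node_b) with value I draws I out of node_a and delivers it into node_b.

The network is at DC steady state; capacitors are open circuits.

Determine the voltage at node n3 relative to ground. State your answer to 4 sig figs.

MNA unknowns: 4 node voltages V₁..V_4
R1: Y=0.0001466 on G[4,0]
R2: Y=0.004219 on G[3,1]
R3: Y=0.004630 on G[1,3]
R4: Y=0.002717 on G[3,2]
R5: Y=0.003472 on G[1,2]
R6: Y=0.07576 on G[1,2]
R7: Y=0.006098 on G[2,4]
I1: z[3]−=0.00186, z[4]+=0.00186
R8: Y=0.8333 on G[2,3]
R9: Y=0.7692 on G[0,4]
C1: Y=0.000 on G[3,1]
C2: Y=0.000 on G[3,1]
R10: Y=0.0001931 on G[1,3]
R11: Y=0.04854 on G[2,1]
C3: Y=0.000 on G[0,3]
R12: Y=0.0001372 on G[0,4]
I2: z[2]−=1.46, z[4]+=1.46
solve → V1=-239.7, V2=-239.7, V3=-239.7, V4=0.000

-239.7 V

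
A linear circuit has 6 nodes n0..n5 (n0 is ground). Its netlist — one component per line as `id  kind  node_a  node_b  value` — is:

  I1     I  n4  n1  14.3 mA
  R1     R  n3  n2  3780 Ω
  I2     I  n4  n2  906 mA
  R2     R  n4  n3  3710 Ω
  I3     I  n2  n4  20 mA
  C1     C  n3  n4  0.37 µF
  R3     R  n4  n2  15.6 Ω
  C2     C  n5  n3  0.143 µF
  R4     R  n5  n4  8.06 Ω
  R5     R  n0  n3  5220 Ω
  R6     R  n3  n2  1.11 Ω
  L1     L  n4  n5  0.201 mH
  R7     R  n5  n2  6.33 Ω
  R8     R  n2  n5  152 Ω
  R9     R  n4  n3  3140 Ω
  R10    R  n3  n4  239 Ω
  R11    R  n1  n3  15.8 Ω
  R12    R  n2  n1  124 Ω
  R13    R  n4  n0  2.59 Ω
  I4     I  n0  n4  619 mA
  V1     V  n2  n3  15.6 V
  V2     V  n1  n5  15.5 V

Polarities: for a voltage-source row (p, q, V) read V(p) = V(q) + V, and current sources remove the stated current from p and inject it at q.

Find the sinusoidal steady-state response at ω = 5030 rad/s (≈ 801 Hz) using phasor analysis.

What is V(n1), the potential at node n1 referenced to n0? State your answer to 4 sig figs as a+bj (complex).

17.15+0.2809j V

Element admittances at ω=5030 rad/s:
  I1: injects 0.0143 A into n1 (from n4)
  Y(R1) = 0.0002646+0.000j S between n3,n2
  I2: injects 0.906 A into n2 (from n4)
  Y(R2) = 0.0002695+0.000j S between n4,n3
  I3: injects 0.02 A into n4 (from n2)
  Y(C1) = 0.000+0.001861j S between n3,n4
  Y(R3) = 0.06410+0.000j S between n4,n2
  Y(C2) = 0.000+0.0007193j S between n5,n3
  Y(R4) = 0.1241+0.000j S between n5,n4
  Y(R5) = 0.0001916+0.000j S between n0,n3
  Y(R6) = 0.9009+0.000j S between n3,n2
  Y(L1) = 0.000-0.9891j S between n4,n5
  Y(R7) = 0.1580+0.000j S between n5,n2
  Y(R8) = 0.006579+0.000j S between n2,n5
  Y(R9) = 0.0003185+0.000j S between n4,n3
  Y(R10) = 0.004184+0.000j S between n3,n4
  Y(R11) = 0.06329+0.000j S between n1,n3
  Y(R12) = 0.008065+0.000j S between n2,n1
  Y(R13) = 0.3861+0.000j S between n4,n0
  I4: injects 0.619 A into n4 (from n0)
  V1: constraint V(n2)−V(n3) = 15.6
  V2: constraint V(n1)−V(n5) = 15.5
Assemble and solve the 7×7 MNA system:
  V(n1)=17.15+0.2809j  V(n2)=11.66+0.2642j  V(n3)=-3.938+0.2642j  V(n4)=1.605-0.0001311j  V(n5)=1.648+0.2809j
  i(V1)=-15.42-0.01408j  i(V2)=-1.365-0.001187j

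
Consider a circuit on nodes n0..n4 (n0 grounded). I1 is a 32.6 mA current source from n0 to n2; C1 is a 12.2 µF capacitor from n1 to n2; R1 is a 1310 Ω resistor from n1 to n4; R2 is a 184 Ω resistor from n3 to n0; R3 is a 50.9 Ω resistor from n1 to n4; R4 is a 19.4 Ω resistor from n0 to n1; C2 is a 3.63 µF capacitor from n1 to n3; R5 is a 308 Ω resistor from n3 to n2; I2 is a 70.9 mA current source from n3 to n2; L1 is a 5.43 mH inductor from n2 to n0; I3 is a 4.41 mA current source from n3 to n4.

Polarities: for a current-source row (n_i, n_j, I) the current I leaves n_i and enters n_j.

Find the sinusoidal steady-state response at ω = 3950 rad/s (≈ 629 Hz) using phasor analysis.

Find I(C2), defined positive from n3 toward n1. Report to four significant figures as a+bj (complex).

-0.04268-0.03779j A

Apply KCL at each of the 4 non-ground nodes and solve the resulting linear system.
Node n1: branches {C1, R1, R3, R4, C2} → V_1 = -0.1588+1.825j
Node n2: branches {I1, C1, R5, I2, L1} → V_2 = 2.577+1.201j
Node n3: branches {R2, C2, R5, I2, I3} → V_3 = -2.794+4.802j
Node n4: branches {R1, R3, I3} → V_4 = 0.05724+1.825j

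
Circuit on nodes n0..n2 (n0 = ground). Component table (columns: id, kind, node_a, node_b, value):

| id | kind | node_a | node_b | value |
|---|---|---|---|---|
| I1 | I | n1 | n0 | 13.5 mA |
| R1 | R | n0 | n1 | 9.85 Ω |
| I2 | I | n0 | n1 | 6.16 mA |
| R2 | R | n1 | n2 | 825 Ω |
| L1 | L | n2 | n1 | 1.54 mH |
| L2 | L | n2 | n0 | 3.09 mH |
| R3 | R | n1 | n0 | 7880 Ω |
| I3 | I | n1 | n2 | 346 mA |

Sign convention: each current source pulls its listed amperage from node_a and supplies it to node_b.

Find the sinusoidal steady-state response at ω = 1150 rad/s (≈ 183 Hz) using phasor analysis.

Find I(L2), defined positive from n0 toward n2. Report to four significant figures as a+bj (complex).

MNA unknowns: 2 node voltages V₁..V_2
I1: z[1]−=0.0135, z[0]+=0.0135
R1: Y=0.1015+0.000j on G[0,1]
I2: z[0]−=0.00616, z[1]+=0.00616
R2: Y=0.001212+0.000j on G[1,2]
L1: Y=0.000-0.5647j on G[2,1]
L2: Y=0.000-0.2814j on G[2,0]
R3: Y=0.0001269+0.000j on G[1,0]
I3: z[1]−=0.346, z[2]+=0.346
solve → V1=-0.2737-0.5035j, V2=-0.1819+0.07280j

-0.02049-0.05118j A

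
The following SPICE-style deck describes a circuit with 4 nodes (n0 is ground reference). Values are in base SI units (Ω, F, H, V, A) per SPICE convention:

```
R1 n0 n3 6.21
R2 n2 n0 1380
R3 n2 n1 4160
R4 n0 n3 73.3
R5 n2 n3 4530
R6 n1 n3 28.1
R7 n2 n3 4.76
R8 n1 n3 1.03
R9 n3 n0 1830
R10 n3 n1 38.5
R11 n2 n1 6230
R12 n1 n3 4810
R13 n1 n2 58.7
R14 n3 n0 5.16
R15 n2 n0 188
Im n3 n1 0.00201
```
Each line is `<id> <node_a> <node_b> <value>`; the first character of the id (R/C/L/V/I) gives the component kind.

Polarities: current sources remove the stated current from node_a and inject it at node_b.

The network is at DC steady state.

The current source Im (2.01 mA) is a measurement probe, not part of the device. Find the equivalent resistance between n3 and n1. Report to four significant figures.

R_eq = 0.9535 Ω

MNA unknowns: 3 node voltages V₁..V_3
R1: Y=0.1610 on G[0,3]
R2: Y=0.0007246 on G[2,0]
R3: Y=0.0002404 on G[2,1]
R4: Y=0.01364 on G[0,3]
R5: Y=0.0002208 on G[2,3]
R6: Y=0.03559 on G[1,3]
R7: Y=0.2101 on G[2,3]
R8: Y=0.9709 on G[1,3]
R9: Y=0.0005464 on G[3,0]
R10: Y=0.02597 on G[3,1]
R11: Y=0.0001605 on G[2,1]
R12: Y=0.0002079 on G[1,3]
R13: Y=0.01704 on G[1,2]
R14: Y=0.1938 on G[3,0]
R15: Y=0.005319 on G[2,0]
Im: z[3]−=0.00201, z[1]+=0.00201
solve → V1=0.001914, V2=0.0001407, V3=-2.304e-06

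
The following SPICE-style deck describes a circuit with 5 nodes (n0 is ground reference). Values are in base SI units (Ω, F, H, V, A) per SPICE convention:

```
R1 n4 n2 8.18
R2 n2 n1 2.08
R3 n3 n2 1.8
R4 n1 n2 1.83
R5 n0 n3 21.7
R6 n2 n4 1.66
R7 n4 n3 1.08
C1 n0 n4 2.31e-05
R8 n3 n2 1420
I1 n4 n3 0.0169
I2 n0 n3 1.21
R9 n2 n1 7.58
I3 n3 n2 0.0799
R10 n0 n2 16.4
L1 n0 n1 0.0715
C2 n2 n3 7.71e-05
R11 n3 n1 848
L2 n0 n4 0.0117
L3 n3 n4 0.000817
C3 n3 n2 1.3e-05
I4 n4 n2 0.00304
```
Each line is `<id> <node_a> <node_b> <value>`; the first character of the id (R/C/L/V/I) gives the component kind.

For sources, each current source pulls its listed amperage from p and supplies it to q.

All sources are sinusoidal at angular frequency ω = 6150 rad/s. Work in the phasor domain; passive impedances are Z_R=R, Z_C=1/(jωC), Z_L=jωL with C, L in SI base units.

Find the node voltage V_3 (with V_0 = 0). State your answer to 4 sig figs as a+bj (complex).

4.941-5.270j V

Element admittances at ω=6150 rad/s:
  Y(R1) = 0.1222+0.000j S between n4,n2
  Y(R2) = 0.4808+0.000j S between n2,n1
  Y(R3) = 0.5556+0.000j S between n3,n2
  Y(R4) = 0.5464+0.000j S between n1,n2
  Y(R5) = 0.04608+0.000j S between n0,n3
  Y(R6) = 0.6024+0.000j S between n2,n4
  Y(R7) = 0.9259+0.000j S between n4,n3
  Y(C1) = 0.000+0.1421j S between n0,n4
  Y(R8) = 0.0007042+0.000j S between n3,n2
  I1: injects 0.0169 A into n3 (from n4)
  I2: injects 1.21 A into n3 (from n0)
  Y(R9) = 0.1319+0.000j S between n2,n1
  I3: injects 0.0799 A into n2 (from n3)
  Y(R10) = 0.06098+0.000j S between n0,n2
  Y(L1) = 0.000-0.002274j S between n0,n1
  Y(C2) = 0.000+0.4742j S between n2,n3
  Y(R11) = 0.001179+0.000j S between n3,n1
  Y(L2) = 0.000-0.01390j S between n0,n4
  Y(L3) = 0.000-0.1990j S between n3,n4
  Y(C3) = 0.000+0.07995j S between n3,n2
  I4: injects 0.00304 A into n2 (from n4)
Assemble and solve the 4×4 MNA system:
  V(n1)=4.587-5.029j  V(n2)=4.576-5.038j  V(n3)=4.941-5.270j  V(n4)=4.373-5.576j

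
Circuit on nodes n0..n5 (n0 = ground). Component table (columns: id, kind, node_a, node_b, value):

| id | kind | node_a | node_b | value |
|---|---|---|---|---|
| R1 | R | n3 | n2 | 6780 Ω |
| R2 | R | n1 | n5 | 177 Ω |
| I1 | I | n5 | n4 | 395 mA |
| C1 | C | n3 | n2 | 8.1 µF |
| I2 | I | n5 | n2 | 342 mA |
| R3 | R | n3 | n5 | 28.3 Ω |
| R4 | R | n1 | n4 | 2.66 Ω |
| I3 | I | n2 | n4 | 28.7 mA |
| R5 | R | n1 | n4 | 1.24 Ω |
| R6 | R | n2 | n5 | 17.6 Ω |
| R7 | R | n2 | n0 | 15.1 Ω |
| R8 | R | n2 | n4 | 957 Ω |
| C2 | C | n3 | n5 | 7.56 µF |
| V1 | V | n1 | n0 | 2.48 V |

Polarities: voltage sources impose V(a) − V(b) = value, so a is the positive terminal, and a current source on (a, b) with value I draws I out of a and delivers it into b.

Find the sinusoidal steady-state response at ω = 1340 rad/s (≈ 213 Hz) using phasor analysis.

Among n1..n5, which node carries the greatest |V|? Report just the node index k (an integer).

MNA unknowns: 5 node voltages V₁..V_5 plus 1 source current (V1)
R1: Y=0.0001475+0.000j on G[3,2]
R2: Y=0.005650+0.000j on G[1,5]
I1: z[5]−=0.395, z[4]+=0.395
C1: Y=0.000+0.01085j on G[3,2]
I2: z[5]−=0.342, z[2]+=0.342
R3: Y=0.03534+0.000j on G[3,5]
R4: Y=0.3759+0.000j on G[1,4]
I3: z[2]−=0.0287, z[4]+=0.0287
R5: Y=0.8065+0.000j on G[1,4]
R6: Y=0.05682+0.000j on G[2,5]
R7: Y=0.06623+0.000j on G[2,0]
R8: Y=0.001045+0.000j on G[2,4]
C2: Y=0.000+0.01013j on G[3,5]
V1: row V1−V0=2.48, i_V1 at 1,0
solve → V1=2.480+0.000j, V2=-4.765-0.1174j, V3=-13.47+3.547j, V4=2.832-0.0001036j, V5=-15.25+1.398j
aux → i_V1=0.3156+0.007773j

5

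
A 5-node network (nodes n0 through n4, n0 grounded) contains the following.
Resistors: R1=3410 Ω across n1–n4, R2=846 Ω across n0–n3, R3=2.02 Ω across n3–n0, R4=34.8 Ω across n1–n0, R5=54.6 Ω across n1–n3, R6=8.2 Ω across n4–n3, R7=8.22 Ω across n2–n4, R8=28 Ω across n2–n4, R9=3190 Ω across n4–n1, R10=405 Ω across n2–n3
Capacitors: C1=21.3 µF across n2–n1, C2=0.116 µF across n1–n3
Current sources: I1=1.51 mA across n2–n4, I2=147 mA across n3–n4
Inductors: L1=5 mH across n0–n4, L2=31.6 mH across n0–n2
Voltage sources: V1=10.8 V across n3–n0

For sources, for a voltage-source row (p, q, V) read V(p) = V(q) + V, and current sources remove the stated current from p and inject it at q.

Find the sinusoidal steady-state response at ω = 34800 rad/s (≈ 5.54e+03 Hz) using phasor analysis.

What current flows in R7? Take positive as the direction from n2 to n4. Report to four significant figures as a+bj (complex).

-0.1647-0.009840j A

MNA unknowns: 4 node voltages V₁..V_4 plus 1 source current (V1)
R1: Y=0.0002933+0.000j on G[1,4]
R2: Y=0.001182+0.000j on G[0,3]
R3: Y=0.4950+0.000j on G[3,0]
C1: Y=0.000+0.7412j on G[2,1]
I1: z[2]−=0.00151, z[4]+=0.00151
R4: Y=0.02874+0.000j on G[1,0]
I2: z[3]−=0.147, z[4]+=0.147
C2: Y=0.000+0.004037j on G[1,3]
R5: Y=0.01832+0.000j on G[1,3]
R6: Y=0.1220+0.000j on G[4,3]
R7: Y=0.1217+0.000j on G[2,4]
L1: Y=0.000-0.005747j on G[0,4]
R8: Y=0.03571+0.000j on G[2,4]
R9: Y=0.0003135+0.000j on G[4,1]
L2: Y=0.000-0.0009094j on G[0,2]
R10: Y=0.002469+0.000j on G[2,3]
V1: row V3−V0=10.8, i_V1 at 3,0
solve → V1=8.864+0.5901j, V2=8.891+0.2986j, V3=10.80+0.000j, V4=10.25+0.3795j
aux → i_V1=-5.616+0.05001j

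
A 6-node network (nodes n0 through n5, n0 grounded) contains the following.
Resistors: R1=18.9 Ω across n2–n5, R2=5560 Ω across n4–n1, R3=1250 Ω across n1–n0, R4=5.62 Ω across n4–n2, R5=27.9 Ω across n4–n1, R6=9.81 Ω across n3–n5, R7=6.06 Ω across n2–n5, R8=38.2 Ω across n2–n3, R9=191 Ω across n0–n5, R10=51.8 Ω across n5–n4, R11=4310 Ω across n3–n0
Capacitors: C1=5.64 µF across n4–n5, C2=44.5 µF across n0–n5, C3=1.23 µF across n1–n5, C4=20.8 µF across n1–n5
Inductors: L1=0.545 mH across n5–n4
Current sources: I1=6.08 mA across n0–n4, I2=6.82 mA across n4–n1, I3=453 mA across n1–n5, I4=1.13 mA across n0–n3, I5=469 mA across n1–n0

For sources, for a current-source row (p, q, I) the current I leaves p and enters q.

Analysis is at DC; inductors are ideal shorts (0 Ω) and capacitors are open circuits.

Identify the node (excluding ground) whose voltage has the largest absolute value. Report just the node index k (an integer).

MNA unknowns: 5 node voltages V₁..V_5 plus 1 source current (L1)
R1: Y=0.05291 on G[2,5]
C1: Y=0.000 on G[4,5]
C2: Y=0.000 on G[0,5]
C3: Y=0.000 on G[1,5]
R2: Y=0.0001799 on G[4,1]
R3: Y=0.0008000 on G[1,0]
R4: Y=0.1779 on G[4,2]
R5: Y=0.03584 on G[4,1]
R6: Y=0.1019 on G[3,5]
L1: row V5−V4=0, i_L1 at 5,4
I1: z[0]−=0.00608, z[4]+=0.00608
R7: Y=0.1650 on G[2,5]
I2: z[4]−=0.00682, z[1]+=0.00682
R8: Y=0.02618 on G[2,3]
R9: Y=0.005236 on G[0,5]
C4: Y=0.000 on G[1,5]
I3: z[1]−=0.453, z[5]+=0.453
R10: Y=0.01931 on G[5,4]
I4: z[0]−=0.00113, z[3]+=0.00113
R11: Y=0.0002320 on G[3,0]
I5: z[1]−=0.469, z[0]+=0.469
solve → V1=-94.03, V2=-70.70, V3=-70.57, V4=-70.71, V5=-70.71
aux → i_L1=0.8392

1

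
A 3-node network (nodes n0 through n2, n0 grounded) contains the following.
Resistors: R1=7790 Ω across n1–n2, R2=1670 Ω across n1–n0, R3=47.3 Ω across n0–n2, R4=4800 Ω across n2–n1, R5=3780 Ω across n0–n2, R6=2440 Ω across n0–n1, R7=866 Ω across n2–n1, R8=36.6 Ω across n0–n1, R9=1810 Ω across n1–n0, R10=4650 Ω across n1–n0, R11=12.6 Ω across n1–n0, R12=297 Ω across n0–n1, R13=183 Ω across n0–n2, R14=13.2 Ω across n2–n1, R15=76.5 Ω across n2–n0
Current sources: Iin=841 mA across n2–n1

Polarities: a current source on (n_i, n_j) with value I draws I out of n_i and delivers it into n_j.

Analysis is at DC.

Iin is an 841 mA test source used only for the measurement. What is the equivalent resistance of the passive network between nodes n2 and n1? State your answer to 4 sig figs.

R_eq = 9.374 Ω

Element admittances at DC:
  Y(R1) = 0.0001284 S between n1,n2
  Y(R2) = 0.0005988 S between n1,n0
  Y(R3) = 0.02114 S between n0,n2
  Y(R4) = 0.0002083 S between n2,n1
  Y(R5) = 0.0002646 S between n0,n2
  Y(R6) = 0.0004098 S between n0,n1
  Y(R7) = 0.001155 S between n2,n1
  Y(R8) = 0.02732 S between n0,n1
  Y(R9) = 0.0005525 S between n1,n0
  Y(R10) = 0.0002151 S between n1,n0
  Y(R11) = 0.07937 S between n1,n0
  Y(R12) = 0.003367 S between n0,n1
  Y(R13) = 0.005464 S between n0,n2
  Y(R14) = 0.07576 S between n2,n1
  Y(R15) = 0.01307 S between n2,n0
  Iin: injects 0.841 A into n1 (from n2)
Assemble and solve the 2×2 MNA system:
  V(n1)=2.075  V(n2)=-5.809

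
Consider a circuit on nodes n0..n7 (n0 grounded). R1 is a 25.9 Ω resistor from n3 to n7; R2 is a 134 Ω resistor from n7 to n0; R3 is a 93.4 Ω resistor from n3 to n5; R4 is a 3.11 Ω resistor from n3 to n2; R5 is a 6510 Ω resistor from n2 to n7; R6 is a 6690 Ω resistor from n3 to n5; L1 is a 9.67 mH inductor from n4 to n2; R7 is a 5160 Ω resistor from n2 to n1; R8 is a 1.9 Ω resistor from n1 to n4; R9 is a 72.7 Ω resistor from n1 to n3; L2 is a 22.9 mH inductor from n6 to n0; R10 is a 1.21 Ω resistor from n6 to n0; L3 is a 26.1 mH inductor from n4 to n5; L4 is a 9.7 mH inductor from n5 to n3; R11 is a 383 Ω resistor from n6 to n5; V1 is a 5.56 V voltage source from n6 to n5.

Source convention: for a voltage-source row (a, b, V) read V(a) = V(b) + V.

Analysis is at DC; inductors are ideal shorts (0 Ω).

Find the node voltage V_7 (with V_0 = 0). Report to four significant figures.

-4.662 V

Element admittances at DC:
  Y(R1) = 0.03861 S between n3,n7
  Y(R2) = 0.007463 S between n7,n0
  Y(R3) = 0.01071 S between n3,n5
  Y(R4) = 0.3215 S between n3,n2
  Y(R5) = 0.0001536 S between n2,n7
  Y(R6) = 0.0001495 S between n3,n5
  L1: short n4↔n2 (DC inductor)
  Y(R7) = 0.0001938 S between n2,n1
  Y(R8) = 0.5263 S between n1,n4
  Y(R9) = 0.01376 S between n1,n3
  L2: short n6↔n0 (DC inductor)
  Y(R10) = 0.8264 S between n6,n0
  L3: short n4↔n5 (DC inductor)
  L4: short n5↔n3 (DC inductor)
  Y(R11) = 0.002611 S between n6,n5
  V1: constraint V(n6)−V(n5) = 5.56
Assemble and solve the 12×12 MNA system:
  V(n1)=-5.560  V(n2)=-5.560  V(n3)=-5.560  V(n4)=-5.560  V(n5)=-5.560  V(n6)=0.000  V(n7)=-4.662
  i(L1)=-0.0001379  i(L2)=0.03479  i(L3)=0.0001379  i(L4)=-0.03466  i(V1)=-0.04931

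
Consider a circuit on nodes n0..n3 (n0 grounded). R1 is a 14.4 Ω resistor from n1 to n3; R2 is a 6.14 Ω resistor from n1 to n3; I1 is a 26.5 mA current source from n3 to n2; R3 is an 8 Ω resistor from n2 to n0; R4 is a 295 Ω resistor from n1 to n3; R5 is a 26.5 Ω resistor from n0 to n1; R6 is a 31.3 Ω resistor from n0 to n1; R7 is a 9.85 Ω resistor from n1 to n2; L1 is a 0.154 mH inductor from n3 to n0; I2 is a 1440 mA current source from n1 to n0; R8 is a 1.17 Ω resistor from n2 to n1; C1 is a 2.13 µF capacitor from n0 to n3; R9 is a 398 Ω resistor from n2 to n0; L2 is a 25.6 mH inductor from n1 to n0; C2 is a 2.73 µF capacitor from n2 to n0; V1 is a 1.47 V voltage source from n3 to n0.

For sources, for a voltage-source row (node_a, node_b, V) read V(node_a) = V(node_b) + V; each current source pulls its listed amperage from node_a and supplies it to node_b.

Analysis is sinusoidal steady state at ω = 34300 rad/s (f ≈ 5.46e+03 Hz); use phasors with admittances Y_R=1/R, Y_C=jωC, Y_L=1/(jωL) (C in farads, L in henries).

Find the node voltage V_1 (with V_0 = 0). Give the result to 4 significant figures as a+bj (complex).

Apply KCL at each of the 3 non-ground nodes and solve the resulting linear system.
Node n1: branches {R1, R2, R4, R5, R6, R7, I2, R8, L2} → V_1 = -2.455+0.4075j
Node n2: branches {I1, R3, R7, R8, R9, C2} → V_2 = -2.095+0.5406j
Node n3: branches {R1, R2, I1, R4, L1, C1, V1} → V_3 = 1.470+0.000j
Source currents: i(V1)=-0.9516+0.2669j

-2.455+0.4075j V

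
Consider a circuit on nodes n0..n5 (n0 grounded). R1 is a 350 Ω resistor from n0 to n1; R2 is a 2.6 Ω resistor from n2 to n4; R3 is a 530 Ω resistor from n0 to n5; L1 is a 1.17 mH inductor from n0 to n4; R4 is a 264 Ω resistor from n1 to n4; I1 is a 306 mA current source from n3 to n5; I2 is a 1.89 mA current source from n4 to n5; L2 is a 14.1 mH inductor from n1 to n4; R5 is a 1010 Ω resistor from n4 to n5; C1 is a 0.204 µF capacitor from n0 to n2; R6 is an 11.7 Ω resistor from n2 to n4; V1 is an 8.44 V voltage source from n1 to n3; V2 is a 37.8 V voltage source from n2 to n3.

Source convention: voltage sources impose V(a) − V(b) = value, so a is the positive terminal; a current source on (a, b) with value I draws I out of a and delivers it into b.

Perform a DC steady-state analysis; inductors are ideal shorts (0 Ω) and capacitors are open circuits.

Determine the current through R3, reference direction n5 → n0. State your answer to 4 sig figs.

MNA unknowns: 5 node voltages V₁..V_5 plus 4 source currents (L1, L2, V1, V2)
R1: Y=0.002857 on G[0,1]
R2: Y=0.3846 on G[2,4]
R3: Y=0.001887 on G[0,5]
L1: row V0−V4=0, i_L1 at 0,4
R4: Y=0.003788 on G[1,4]
I1: z[3]−=0.306, z[5]+=0.306
I2: z[4]−=0.00189, z[5]+=0.00189
L2: row V1−V4=0, i_L2 at 1,4
R5: Y=0.0009901 on G[4,5]
C1: Y=0.000 on G[0,2]
R6: Y=0.08547 on G[2,4]
V1: row V1−V3=8.44, i_V1 at 1,3
V2: row V2−V3=37.8, i_V2 at 2,3
solve → V1=0.000, V2=29.36, V3=-8.440, V4=0.000, V5=107.0
aux → i_L1=0.2019, i_L2=-14.11, i_V1=14.11, i_V2=-13.80

0.2019 A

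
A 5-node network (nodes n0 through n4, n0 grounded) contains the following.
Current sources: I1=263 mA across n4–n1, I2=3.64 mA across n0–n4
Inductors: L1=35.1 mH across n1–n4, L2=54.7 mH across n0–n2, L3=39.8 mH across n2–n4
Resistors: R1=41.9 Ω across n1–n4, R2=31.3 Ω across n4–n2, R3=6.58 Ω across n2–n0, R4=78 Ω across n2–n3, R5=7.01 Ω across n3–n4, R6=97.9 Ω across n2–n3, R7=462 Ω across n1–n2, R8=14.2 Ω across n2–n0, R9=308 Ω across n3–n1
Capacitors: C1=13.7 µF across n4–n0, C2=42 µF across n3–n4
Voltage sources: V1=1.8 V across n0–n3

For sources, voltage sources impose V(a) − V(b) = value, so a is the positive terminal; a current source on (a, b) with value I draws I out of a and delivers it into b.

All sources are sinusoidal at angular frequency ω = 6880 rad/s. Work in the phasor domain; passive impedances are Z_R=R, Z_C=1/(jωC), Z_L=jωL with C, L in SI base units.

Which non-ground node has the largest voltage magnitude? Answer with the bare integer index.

1

Element admittances at ω=6880 rad/s:
  I1: injects 0.263 A into n1 (from n4)
  Y(L1) = 0.000-0.004141j S between n1,n4
  Y(R1) = 0.02387+0.000j S between n1,n4
  Y(R2) = 0.03195+0.000j S between n4,n2
  I2: injects 0.00364 A into n4 (from n0)
  Y(R3) = 0.1520+0.000j S between n2,n0
  Y(R4) = 0.01282+0.000j S between n2,n3
  Y(C1) = 0.000+0.09426j S between n4,n0
  Y(L2) = 0.000-0.002657j S between n0,n2
  Y(R5) = 0.1427+0.000j S between n3,n4
  Y(R6) = 0.01021+0.000j S between n2,n3
  Y(R7) = 0.002165+0.000j S between n1,n2
  Y(L3) = 0.000-0.003652j S between n2,n4
  Y(C2) = 0.000+0.2890j S between n3,n4
  Y(R8) = 0.07042+0.000j S between n2,n0
  Y(R9) = 0.003247+0.000j S between n3,n1
  V1: constraint V(n0)−V(n3) = 1.8
Assemble and solve the 5×5 MNA system:
  V(n1)=7.409+1.373j  V(n2)=-0.2557+0.04021j  V(n3)=-1.800+0.000j  V(n4)=-1.450+0.1436j
  i(V1)=-0.07393-0.1270j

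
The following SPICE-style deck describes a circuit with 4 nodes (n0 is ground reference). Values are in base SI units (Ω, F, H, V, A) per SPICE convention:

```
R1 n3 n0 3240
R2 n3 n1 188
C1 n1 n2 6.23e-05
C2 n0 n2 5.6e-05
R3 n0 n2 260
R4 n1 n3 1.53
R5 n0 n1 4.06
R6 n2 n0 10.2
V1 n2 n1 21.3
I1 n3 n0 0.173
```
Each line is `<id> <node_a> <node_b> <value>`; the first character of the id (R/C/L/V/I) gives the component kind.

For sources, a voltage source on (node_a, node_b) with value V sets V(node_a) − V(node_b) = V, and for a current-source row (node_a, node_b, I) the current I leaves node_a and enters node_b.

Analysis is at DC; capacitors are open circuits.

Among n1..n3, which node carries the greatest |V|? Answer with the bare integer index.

2

Element admittances at DC:
  Y(R1) = 0.0003086 S between n3,n0
  Y(R2) = 0.005319 S between n3,n1
  Y(C1) = 0.000 S between n1,n2
  Y(C2) = 0.000 S between n0,n2
  Y(R3) = 0.003846 S between n0,n2
  Y(R4) = 0.6536 S between n1,n3
  Y(R5) = 0.2463 S between n0,n1
  Y(R6) = 0.09804 S between n2,n0
  V1: constraint V(n2)−V(n1) = 21.3
  I1: injects 0.173 A into n0 (from n3)
Assemble and solve the 4×4 MNA system:
  V(n1)=-6.723  V(n2)=14.58  V(n3)=-6.983
  i(V1)=-1.485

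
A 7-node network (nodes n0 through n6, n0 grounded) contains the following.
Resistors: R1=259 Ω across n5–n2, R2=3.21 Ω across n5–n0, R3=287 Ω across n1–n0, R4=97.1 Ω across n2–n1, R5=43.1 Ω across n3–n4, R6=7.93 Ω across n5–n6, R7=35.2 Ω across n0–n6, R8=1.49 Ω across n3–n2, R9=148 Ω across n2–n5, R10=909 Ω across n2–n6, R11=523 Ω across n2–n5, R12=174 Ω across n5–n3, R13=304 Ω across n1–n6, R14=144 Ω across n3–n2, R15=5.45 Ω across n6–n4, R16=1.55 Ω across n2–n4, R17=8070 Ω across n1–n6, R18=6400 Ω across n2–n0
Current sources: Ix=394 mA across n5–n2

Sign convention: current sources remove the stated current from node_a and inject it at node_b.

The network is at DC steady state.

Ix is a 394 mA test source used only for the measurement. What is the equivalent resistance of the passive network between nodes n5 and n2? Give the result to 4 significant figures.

R_eq = 10.51 Ω

MNA unknowns: 6 node voltages V₁..V_6
R1: Y=0.003861 on G[5,2]
R2: Y=0.3115 on G[5,0]
R3: Y=0.003484 on G[1,0]
R4: Y=0.01030 on G[2,1]
R5: Y=0.02320 on G[3,4]
R6: Y=0.1261 on G[5,6]
R7: Y=0.02841 on G[0,6]
R8: Y=0.6711 on G[3,2]
R9: Y=0.006757 on G[2,5]
R10: Y=0.001100 on G[2,6]
R11: Y=0.001912 on G[2,5]
R12: Y=0.005747 on G[5,3]
R13: Y=0.003289 on G[1,6]
R14: Y=0.006944 on G[3,2]
R15: Y=0.1835 on G[6,4]
R16: Y=0.6452 on G[2,4]
R17: Y=0.0001239 on G[1,6]
R18: Y=0.0001563 on G[2,0]
Ix: z[5]−=0.394, z[2]+=0.394
solve → V1=2.724, V2=3.941, V3=3.892, V4=3.486, V5=-0.1997, V6=1.834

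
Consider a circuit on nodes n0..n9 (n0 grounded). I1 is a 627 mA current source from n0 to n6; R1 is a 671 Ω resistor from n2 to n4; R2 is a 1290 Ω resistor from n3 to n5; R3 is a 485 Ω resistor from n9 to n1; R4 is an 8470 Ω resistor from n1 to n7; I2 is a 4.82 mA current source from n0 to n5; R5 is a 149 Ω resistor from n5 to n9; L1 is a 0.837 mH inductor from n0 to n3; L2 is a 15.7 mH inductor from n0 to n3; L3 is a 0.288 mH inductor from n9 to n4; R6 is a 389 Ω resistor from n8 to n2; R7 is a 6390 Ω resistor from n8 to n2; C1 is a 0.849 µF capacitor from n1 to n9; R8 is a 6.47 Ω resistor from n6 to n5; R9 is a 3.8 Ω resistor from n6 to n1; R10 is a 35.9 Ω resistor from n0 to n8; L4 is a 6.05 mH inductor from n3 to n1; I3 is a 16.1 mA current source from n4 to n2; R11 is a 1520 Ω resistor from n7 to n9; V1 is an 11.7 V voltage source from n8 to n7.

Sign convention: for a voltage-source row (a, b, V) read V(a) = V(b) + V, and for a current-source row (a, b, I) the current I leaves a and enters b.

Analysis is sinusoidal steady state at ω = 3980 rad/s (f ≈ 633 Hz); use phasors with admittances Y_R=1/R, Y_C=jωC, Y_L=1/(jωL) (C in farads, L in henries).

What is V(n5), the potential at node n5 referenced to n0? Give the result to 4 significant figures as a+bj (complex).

3.100+16.41j V

MNA unknowns: 9 node voltages V₁..V_9 plus 1 source current (V1)
I1: z[0]−=0.627, z[6]+=0.627
R1: Y=0.001490+0.000j on G[2,4]
R2: Y=0.0007752+0.000j on G[3,5]
R3: Y=0.002062+0.000j on G[9,1]
R4: Y=0.0001181+0.000j on G[1,7]
I2: z[0]−=0.00482, z[5]+=0.00482
R5: Y=0.006711+0.000j on G[5,9]
L1: Y=0.000-0.3002j on G[0,3]
L2: Y=0.000-0.01600j on G[0,3]
L3: Y=0.000-0.8724j on G[9,4]
R6: Y=0.002571+0.000j on G[8,2]
R7: Y=0.0001565+0.000j on G[8,2]
C1: Y=0.000+0.003379j on G[1,9]
R8: Y=0.1546+0.000j on G[6,5]
R9: Y=0.2632+0.000j on G[6,1]
R10: Y=0.02786+0.000j on G[0,8]
L4: Y=0.000-0.04153j on G[3,1]
I3: z[4]−=0.0161, z[2]+=0.0161
R11: Y=0.0006579+0.000j on G[7,9]
V1: row V8−V7=11.7, i_V1 at 8,7
solve → V1=0.9187+16.66j, V2=4.175+5.635j, V3=0.07530+1.941j, V4=-0.1801+14.38j, V5=3.100+16.41j, V6=3.227+16.57j, V7=-11.05+0.8548j, V8=0.6520+0.8548j, V9=-0.1950+14.39j
aux → i_V1=-0.008553-0.01077j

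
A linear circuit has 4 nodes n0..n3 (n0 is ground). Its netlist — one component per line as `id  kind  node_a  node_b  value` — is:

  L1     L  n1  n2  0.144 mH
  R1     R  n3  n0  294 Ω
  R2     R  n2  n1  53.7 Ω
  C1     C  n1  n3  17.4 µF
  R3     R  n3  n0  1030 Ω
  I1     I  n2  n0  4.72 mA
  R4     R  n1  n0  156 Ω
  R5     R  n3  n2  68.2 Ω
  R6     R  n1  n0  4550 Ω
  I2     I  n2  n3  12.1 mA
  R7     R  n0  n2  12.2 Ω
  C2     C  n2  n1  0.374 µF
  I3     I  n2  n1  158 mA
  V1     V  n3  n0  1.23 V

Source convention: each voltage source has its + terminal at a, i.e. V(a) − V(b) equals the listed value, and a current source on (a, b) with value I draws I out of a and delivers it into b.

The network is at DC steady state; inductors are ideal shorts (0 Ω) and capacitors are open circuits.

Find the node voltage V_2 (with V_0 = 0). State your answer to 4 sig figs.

0.01177 V

Element admittances at DC:
  L1: short n1↔n2 (DC inductor)
  Y(R1) = 0.003401 S between n3,n0
  Y(R2) = 0.01862 S between n2,n1
  Y(C1) = 0.000 S between n1,n3
  Y(R3) = 0.0009709 S between n3,n0
  I1: injects 0.00472 A into n0 (from n2)
  Y(R4) = 0.006410 S between n1,n0
  Y(R5) = 0.01466 S between n3,n2
  Y(R6) = 0.0002198 S between n1,n0
  I2: injects 0.0121 A into n3 (from n2)
  Y(R7) = 0.08197 S between n0,n2
  Y(C2) = 0.000 S between n2,n1
  I3: injects 0.158 A into n1 (from n2)
  V1: constraint V(n3)−V(n0) = 1.23
Assemble and solve the 5×5 MNA system:
  V(n1)=0.01177  V(n2)=0.01177  V(n3)=1.230
  i(L1)=0.1579  i(V1)=-0.01114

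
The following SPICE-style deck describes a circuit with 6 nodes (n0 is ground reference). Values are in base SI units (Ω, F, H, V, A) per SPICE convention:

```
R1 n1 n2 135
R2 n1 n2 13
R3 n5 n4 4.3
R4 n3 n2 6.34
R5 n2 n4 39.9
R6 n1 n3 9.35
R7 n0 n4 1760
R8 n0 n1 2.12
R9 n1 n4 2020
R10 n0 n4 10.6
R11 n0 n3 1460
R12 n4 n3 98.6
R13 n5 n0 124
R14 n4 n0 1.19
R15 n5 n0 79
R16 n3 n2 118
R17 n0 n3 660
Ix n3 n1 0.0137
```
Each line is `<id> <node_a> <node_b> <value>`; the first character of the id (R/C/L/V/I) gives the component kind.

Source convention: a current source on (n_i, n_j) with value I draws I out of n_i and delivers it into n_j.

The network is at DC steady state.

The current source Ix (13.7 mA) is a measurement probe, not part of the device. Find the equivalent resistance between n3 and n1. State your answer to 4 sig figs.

R_eq = 5.458 Ω

Element admittances at DC:
  Y(R1) = 0.007407 S between n1,n2
  Y(R2) = 0.07692 S between n1,n2
  Y(R3) = 0.2326 S between n5,n4
  Y(R4) = 0.1577 S between n3,n2
  Y(R5) = 0.02506 S between n2,n4
  Y(R6) = 0.1070 S between n1,n3
  Y(R7) = 0.0005682 S between n0,n4
  Y(R8) = 0.4717 S between n0,n1
  Y(R9) = 0.0004950 S between n1,n4
  Y(R10) = 0.09434 S between n0,n4
  Y(R11) = 0.0006849 S between n0,n3
  Y(R12) = 0.01014 S between n4,n3
  Y(R13) = 0.008065 S between n5,n0
  Y(R14) = 0.8403 S between n4,n0
  Y(R15) = 0.01266 S between n5,n0
  Y(R16) = 0.008475 S between n3,n2
  Y(R17) = 0.001515 S between n0,n3
  Ix: injects 0.0137 A into n1 (from n3)
Assemble and solve the 5×5 MNA system:
  V(n1)=0.003930  V(n2)=-0.04168  V(n3)=-0.07084  V(n4)=-0.001779  V(n5)=-0.001634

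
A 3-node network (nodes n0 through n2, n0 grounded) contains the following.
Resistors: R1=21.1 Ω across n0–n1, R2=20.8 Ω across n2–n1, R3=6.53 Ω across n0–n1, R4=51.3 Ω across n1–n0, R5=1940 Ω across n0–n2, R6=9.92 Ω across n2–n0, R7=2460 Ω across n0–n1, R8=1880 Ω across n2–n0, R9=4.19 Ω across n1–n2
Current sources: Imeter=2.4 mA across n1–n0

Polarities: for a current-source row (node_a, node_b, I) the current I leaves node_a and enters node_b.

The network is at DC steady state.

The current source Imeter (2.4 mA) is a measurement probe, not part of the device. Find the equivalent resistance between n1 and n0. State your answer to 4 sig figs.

Apply KCL at each of the 2 non-ground nodes and solve the resulting linear system.
Node n1: branches {R1, R2, R3, R4, R7, R9, Imeter} → V_1 = -0.008119
Node n2: branches {R2, R5, R6, R8, R9} → V_2 = -0.005991

R_eq = 3.383 Ω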